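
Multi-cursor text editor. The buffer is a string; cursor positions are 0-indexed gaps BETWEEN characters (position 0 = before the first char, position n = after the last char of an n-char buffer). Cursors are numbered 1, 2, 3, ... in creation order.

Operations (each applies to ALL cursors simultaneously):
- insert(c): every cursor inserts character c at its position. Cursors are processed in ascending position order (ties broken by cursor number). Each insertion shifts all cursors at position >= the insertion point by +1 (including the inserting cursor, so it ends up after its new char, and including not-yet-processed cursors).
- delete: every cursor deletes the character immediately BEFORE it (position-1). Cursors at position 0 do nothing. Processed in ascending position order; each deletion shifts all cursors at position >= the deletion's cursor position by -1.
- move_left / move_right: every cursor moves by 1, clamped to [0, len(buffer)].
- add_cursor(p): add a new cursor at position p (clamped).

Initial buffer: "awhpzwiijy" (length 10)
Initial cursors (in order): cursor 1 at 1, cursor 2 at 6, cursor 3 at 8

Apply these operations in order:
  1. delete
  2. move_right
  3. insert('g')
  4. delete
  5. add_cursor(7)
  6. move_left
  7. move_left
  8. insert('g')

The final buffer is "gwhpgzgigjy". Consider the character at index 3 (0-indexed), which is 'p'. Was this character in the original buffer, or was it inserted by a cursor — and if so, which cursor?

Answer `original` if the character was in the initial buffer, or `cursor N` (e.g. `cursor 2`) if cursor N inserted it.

After op 1 (delete): buffer="whpzijy" (len 7), cursors c1@0 c2@4 c3@5, authorship .......
After op 2 (move_right): buffer="whpzijy" (len 7), cursors c1@1 c2@5 c3@6, authorship .......
After op 3 (insert('g')): buffer="wghpzigjgy" (len 10), cursors c1@2 c2@7 c3@9, authorship .1....2.3.
After op 4 (delete): buffer="whpzijy" (len 7), cursors c1@1 c2@5 c3@6, authorship .......
After op 5 (add_cursor(7)): buffer="whpzijy" (len 7), cursors c1@1 c2@5 c3@6 c4@7, authorship .......
After op 6 (move_left): buffer="whpzijy" (len 7), cursors c1@0 c2@4 c3@5 c4@6, authorship .......
After op 7 (move_left): buffer="whpzijy" (len 7), cursors c1@0 c2@3 c3@4 c4@5, authorship .......
After op 8 (insert('g')): buffer="gwhpgzgigjy" (len 11), cursors c1@1 c2@5 c3@7 c4@9, authorship 1...2.3.4..
Authorship (.=original, N=cursor N): 1 . . . 2 . 3 . 4 . .
Index 3: author = original

Answer: original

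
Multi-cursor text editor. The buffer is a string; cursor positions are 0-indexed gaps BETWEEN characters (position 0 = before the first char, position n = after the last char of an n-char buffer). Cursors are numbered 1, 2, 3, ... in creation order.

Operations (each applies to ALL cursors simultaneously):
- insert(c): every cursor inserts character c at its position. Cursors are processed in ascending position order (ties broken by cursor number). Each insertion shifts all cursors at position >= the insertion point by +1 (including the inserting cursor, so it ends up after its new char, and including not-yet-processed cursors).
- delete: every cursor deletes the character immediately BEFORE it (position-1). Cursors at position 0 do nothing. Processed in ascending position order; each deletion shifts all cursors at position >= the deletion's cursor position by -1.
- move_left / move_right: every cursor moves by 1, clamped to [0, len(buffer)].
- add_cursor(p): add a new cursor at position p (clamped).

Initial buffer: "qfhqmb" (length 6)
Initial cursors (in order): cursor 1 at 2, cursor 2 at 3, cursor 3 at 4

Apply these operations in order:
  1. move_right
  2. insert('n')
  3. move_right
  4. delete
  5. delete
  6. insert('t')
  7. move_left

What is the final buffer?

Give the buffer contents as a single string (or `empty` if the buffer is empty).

After op 1 (move_right): buffer="qfhqmb" (len 6), cursors c1@3 c2@4 c3@5, authorship ......
After op 2 (insert('n')): buffer="qfhnqnmnb" (len 9), cursors c1@4 c2@6 c3@8, authorship ...1.2.3.
After op 3 (move_right): buffer="qfhnqnmnb" (len 9), cursors c1@5 c2@7 c3@9, authorship ...1.2.3.
After op 4 (delete): buffer="qfhnnn" (len 6), cursors c1@4 c2@5 c3@6, authorship ...123
After op 5 (delete): buffer="qfh" (len 3), cursors c1@3 c2@3 c3@3, authorship ...
After op 6 (insert('t')): buffer="qfhttt" (len 6), cursors c1@6 c2@6 c3@6, authorship ...123
After op 7 (move_left): buffer="qfhttt" (len 6), cursors c1@5 c2@5 c3@5, authorship ...123

Answer: qfhttt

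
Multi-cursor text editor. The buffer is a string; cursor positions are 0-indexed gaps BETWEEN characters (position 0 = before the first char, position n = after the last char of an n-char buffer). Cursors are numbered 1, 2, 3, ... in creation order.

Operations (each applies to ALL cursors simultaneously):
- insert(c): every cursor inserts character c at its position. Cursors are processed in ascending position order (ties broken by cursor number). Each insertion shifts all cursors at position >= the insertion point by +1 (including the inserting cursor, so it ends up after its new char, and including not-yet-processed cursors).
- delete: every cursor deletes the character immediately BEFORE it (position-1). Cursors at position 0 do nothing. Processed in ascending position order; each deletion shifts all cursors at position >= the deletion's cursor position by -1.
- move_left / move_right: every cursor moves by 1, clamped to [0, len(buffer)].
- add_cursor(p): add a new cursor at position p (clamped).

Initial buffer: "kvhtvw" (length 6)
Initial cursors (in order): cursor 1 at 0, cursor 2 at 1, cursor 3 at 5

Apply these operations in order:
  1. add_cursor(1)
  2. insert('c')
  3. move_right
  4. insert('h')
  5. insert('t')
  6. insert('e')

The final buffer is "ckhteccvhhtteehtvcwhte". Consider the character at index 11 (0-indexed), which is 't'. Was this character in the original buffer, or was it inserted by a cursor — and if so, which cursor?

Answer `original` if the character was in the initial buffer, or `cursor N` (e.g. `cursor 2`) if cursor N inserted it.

After op 1 (add_cursor(1)): buffer="kvhtvw" (len 6), cursors c1@0 c2@1 c4@1 c3@5, authorship ......
After op 2 (insert('c')): buffer="ckccvhtvcw" (len 10), cursors c1@1 c2@4 c4@4 c3@9, authorship 1.24....3.
After op 3 (move_right): buffer="ckccvhtvcw" (len 10), cursors c1@2 c2@5 c4@5 c3@10, authorship 1.24....3.
After op 4 (insert('h')): buffer="ckhccvhhhtvcwh" (len 14), cursors c1@3 c2@8 c4@8 c3@14, authorship 1.124.24...3.3
After op 5 (insert('t')): buffer="ckhtccvhhtthtvcwht" (len 18), cursors c1@4 c2@11 c4@11 c3@18, authorship 1.1124.2424...3.33
After op 6 (insert('e')): buffer="ckhteccvhhtteehtvcwhte" (len 22), cursors c1@5 c2@14 c4@14 c3@22, authorship 1.11124.242424...3.333
Authorship (.=original, N=cursor N): 1 . 1 1 1 2 4 . 2 4 2 4 2 4 . . . 3 . 3 3 3
Index 11: author = 4

Answer: cursor 4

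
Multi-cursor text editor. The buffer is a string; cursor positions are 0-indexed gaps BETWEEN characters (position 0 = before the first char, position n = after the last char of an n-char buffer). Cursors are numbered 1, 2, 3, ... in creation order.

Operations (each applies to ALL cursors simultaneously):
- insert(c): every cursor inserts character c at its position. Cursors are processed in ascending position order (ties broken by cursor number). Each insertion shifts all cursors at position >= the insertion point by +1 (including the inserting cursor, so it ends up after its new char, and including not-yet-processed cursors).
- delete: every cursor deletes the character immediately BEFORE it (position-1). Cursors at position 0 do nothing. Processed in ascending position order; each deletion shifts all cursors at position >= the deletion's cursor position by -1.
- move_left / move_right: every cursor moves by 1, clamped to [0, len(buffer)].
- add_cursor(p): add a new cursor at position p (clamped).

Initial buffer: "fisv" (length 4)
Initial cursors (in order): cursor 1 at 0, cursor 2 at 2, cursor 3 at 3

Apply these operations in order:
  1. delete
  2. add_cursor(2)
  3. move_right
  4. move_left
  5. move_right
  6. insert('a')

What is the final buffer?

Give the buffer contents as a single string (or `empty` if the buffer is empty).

After op 1 (delete): buffer="fv" (len 2), cursors c1@0 c2@1 c3@1, authorship ..
After op 2 (add_cursor(2)): buffer="fv" (len 2), cursors c1@0 c2@1 c3@1 c4@2, authorship ..
After op 3 (move_right): buffer="fv" (len 2), cursors c1@1 c2@2 c3@2 c4@2, authorship ..
After op 4 (move_left): buffer="fv" (len 2), cursors c1@0 c2@1 c3@1 c4@1, authorship ..
After op 5 (move_right): buffer="fv" (len 2), cursors c1@1 c2@2 c3@2 c4@2, authorship ..
After op 6 (insert('a')): buffer="favaaa" (len 6), cursors c1@2 c2@6 c3@6 c4@6, authorship .1.234

Answer: favaaa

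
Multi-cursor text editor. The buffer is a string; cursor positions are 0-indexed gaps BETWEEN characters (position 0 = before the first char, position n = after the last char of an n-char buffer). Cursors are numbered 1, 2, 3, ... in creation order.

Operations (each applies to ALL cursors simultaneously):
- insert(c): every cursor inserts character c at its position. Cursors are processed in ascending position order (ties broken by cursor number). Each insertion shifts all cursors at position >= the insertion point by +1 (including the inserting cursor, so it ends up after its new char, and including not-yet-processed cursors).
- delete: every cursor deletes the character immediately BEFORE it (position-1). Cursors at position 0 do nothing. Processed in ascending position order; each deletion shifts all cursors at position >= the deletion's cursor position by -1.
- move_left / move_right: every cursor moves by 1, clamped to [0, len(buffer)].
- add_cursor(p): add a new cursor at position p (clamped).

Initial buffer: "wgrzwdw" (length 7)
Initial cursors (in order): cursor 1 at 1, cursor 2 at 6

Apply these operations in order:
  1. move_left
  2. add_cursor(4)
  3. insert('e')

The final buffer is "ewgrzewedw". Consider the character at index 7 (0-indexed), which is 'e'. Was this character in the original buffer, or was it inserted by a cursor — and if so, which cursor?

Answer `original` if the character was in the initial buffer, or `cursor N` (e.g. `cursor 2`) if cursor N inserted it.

After op 1 (move_left): buffer="wgrzwdw" (len 7), cursors c1@0 c2@5, authorship .......
After op 2 (add_cursor(4)): buffer="wgrzwdw" (len 7), cursors c1@0 c3@4 c2@5, authorship .......
After op 3 (insert('e')): buffer="ewgrzewedw" (len 10), cursors c1@1 c3@6 c2@8, authorship 1....3.2..
Authorship (.=original, N=cursor N): 1 . . . . 3 . 2 . .
Index 7: author = 2

Answer: cursor 2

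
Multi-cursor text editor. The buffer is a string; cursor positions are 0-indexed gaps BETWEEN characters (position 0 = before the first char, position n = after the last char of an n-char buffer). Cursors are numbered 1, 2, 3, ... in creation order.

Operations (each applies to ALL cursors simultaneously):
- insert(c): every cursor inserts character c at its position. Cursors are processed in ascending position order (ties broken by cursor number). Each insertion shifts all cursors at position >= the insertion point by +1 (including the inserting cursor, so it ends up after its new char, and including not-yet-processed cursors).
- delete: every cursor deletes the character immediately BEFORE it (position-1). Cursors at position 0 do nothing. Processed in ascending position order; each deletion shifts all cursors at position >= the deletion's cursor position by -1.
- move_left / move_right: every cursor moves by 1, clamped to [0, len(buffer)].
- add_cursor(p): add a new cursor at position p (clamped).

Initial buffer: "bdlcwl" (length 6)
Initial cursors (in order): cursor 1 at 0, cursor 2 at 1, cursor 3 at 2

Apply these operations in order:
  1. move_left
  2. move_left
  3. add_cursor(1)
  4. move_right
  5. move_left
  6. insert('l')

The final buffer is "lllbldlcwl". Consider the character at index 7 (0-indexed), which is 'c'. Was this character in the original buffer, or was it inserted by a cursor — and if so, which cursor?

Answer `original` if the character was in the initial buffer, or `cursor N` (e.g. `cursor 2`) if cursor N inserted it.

Answer: original

Derivation:
After op 1 (move_left): buffer="bdlcwl" (len 6), cursors c1@0 c2@0 c3@1, authorship ......
After op 2 (move_left): buffer="bdlcwl" (len 6), cursors c1@0 c2@0 c3@0, authorship ......
After op 3 (add_cursor(1)): buffer="bdlcwl" (len 6), cursors c1@0 c2@0 c3@0 c4@1, authorship ......
After op 4 (move_right): buffer="bdlcwl" (len 6), cursors c1@1 c2@1 c3@1 c4@2, authorship ......
After op 5 (move_left): buffer="bdlcwl" (len 6), cursors c1@0 c2@0 c3@0 c4@1, authorship ......
After op 6 (insert('l')): buffer="lllbldlcwl" (len 10), cursors c1@3 c2@3 c3@3 c4@5, authorship 123.4.....
Authorship (.=original, N=cursor N): 1 2 3 . 4 . . . . .
Index 7: author = original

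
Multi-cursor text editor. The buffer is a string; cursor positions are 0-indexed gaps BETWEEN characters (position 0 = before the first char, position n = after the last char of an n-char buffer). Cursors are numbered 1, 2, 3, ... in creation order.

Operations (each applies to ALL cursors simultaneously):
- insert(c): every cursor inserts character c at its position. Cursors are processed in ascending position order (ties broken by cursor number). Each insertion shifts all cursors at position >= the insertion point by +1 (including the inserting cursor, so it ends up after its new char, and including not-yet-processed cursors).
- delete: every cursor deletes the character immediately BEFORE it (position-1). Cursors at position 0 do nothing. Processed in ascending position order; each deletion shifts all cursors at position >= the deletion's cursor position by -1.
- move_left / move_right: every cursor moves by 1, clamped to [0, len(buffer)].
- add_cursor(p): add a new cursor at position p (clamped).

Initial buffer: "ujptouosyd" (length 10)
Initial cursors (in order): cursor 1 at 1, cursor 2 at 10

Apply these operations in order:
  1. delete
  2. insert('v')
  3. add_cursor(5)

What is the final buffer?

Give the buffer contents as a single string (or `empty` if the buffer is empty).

Answer: vjptouosyv

Derivation:
After op 1 (delete): buffer="jptouosy" (len 8), cursors c1@0 c2@8, authorship ........
After op 2 (insert('v')): buffer="vjptouosyv" (len 10), cursors c1@1 c2@10, authorship 1........2
After op 3 (add_cursor(5)): buffer="vjptouosyv" (len 10), cursors c1@1 c3@5 c2@10, authorship 1........2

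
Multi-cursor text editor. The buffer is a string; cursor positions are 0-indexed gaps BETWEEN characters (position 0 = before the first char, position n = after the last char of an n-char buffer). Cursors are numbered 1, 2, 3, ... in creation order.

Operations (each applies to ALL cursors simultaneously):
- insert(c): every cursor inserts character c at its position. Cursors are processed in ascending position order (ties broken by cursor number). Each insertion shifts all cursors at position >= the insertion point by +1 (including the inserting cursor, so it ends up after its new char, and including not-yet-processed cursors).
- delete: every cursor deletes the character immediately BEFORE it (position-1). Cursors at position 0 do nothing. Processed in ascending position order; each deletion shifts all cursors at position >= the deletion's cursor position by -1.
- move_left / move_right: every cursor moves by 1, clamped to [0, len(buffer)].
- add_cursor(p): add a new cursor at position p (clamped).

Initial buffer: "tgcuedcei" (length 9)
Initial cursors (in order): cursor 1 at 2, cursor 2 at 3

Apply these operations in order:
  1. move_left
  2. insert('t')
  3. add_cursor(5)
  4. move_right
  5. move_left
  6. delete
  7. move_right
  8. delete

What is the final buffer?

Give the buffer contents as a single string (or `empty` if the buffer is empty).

After op 1 (move_left): buffer="tgcuedcei" (len 9), cursors c1@1 c2@2, authorship .........
After op 2 (insert('t')): buffer="ttgtcuedcei" (len 11), cursors c1@2 c2@4, authorship .1.2.......
After op 3 (add_cursor(5)): buffer="ttgtcuedcei" (len 11), cursors c1@2 c2@4 c3@5, authorship .1.2.......
After op 4 (move_right): buffer="ttgtcuedcei" (len 11), cursors c1@3 c2@5 c3@6, authorship .1.2.......
After op 5 (move_left): buffer="ttgtcuedcei" (len 11), cursors c1@2 c2@4 c3@5, authorship .1.2.......
After op 6 (delete): buffer="tguedcei" (len 8), cursors c1@1 c2@2 c3@2, authorship ........
After op 7 (move_right): buffer="tguedcei" (len 8), cursors c1@2 c2@3 c3@3, authorship ........
After op 8 (delete): buffer="edcei" (len 5), cursors c1@0 c2@0 c3@0, authorship .....

Answer: edcei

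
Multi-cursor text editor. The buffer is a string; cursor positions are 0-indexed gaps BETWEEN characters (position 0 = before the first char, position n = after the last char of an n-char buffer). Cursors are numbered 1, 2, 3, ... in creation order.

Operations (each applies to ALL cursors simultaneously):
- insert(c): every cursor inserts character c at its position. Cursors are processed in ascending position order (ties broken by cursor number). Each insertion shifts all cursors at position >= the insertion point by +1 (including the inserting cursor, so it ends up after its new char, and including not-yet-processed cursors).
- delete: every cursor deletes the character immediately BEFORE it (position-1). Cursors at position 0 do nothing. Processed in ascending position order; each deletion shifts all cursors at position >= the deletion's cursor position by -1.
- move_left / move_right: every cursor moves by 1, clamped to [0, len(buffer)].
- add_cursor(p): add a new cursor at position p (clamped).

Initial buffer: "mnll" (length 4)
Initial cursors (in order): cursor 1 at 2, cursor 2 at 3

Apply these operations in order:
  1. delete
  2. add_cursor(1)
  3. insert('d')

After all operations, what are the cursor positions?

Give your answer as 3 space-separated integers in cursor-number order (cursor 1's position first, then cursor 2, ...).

After op 1 (delete): buffer="ml" (len 2), cursors c1@1 c2@1, authorship ..
After op 2 (add_cursor(1)): buffer="ml" (len 2), cursors c1@1 c2@1 c3@1, authorship ..
After op 3 (insert('d')): buffer="mdddl" (len 5), cursors c1@4 c2@4 c3@4, authorship .123.

Answer: 4 4 4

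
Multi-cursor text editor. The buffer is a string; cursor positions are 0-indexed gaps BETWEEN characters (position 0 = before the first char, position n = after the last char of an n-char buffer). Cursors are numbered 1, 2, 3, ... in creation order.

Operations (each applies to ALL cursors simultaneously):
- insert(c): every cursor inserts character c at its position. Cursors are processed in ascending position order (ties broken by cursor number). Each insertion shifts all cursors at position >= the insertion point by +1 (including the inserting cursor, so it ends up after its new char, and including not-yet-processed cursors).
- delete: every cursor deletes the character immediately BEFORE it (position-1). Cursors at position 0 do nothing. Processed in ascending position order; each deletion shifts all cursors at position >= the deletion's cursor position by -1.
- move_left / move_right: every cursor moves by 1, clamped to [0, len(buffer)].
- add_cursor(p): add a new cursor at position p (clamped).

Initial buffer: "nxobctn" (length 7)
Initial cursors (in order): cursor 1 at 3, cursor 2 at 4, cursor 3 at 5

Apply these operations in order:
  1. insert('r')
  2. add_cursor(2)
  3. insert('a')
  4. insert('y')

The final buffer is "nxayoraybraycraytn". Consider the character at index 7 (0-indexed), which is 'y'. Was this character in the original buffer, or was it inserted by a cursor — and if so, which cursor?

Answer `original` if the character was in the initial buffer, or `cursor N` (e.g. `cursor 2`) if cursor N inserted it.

After op 1 (insert('r')): buffer="nxorbrcrtn" (len 10), cursors c1@4 c2@6 c3@8, authorship ...1.2.3..
After op 2 (add_cursor(2)): buffer="nxorbrcrtn" (len 10), cursors c4@2 c1@4 c2@6 c3@8, authorship ...1.2.3..
After op 3 (insert('a')): buffer="nxaorabracratn" (len 14), cursors c4@3 c1@6 c2@9 c3@12, authorship ..4.11.22.33..
After op 4 (insert('y')): buffer="nxayoraybraycraytn" (len 18), cursors c4@4 c1@8 c2@12 c3@16, authorship ..44.111.222.333..
Authorship (.=original, N=cursor N): . . 4 4 . 1 1 1 . 2 2 2 . 3 3 3 . .
Index 7: author = 1

Answer: cursor 1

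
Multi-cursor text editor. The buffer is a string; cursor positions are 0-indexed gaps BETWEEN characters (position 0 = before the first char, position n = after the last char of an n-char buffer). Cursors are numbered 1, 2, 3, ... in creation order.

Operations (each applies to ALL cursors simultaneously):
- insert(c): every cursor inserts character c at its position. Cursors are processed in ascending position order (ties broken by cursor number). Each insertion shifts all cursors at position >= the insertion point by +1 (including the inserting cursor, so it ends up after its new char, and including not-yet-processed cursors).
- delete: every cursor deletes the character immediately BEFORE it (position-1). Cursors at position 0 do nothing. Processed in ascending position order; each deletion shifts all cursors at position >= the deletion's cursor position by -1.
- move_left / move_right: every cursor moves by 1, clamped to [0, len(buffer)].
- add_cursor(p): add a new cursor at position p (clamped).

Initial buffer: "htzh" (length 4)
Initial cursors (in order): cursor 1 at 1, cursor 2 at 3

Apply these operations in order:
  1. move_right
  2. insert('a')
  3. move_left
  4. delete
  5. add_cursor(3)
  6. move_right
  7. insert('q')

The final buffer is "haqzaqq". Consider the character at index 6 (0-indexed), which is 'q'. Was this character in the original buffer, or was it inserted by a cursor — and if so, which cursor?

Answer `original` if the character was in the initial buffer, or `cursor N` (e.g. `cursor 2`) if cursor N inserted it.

After op 1 (move_right): buffer="htzh" (len 4), cursors c1@2 c2@4, authorship ....
After op 2 (insert('a')): buffer="htazha" (len 6), cursors c1@3 c2@6, authorship ..1..2
After op 3 (move_left): buffer="htazha" (len 6), cursors c1@2 c2@5, authorship ..1..2
After op 4 (delete): buffer="haza" (len 4), cursors c1@1 c2@3, authorship .1.2
After op 5 (add_cursor(3)): buffer="haza" (len 4), cursors c1@1 c2@3 c3@3, authorship .1.2
After op 6 (move_right): buffer="haza" (len 4), cursors c1@2 c2@4 c3@4, authorship .1.2
After op 7 (insert('q')): buffer="haqzaqq" (len 7), cursors c1@3 c2@7 c3@7, authorship .11.223
Authorship (.=original, N=cursor N): . 1 1 . 2 2 3
Index 6: author = 3

Answer: cursor 3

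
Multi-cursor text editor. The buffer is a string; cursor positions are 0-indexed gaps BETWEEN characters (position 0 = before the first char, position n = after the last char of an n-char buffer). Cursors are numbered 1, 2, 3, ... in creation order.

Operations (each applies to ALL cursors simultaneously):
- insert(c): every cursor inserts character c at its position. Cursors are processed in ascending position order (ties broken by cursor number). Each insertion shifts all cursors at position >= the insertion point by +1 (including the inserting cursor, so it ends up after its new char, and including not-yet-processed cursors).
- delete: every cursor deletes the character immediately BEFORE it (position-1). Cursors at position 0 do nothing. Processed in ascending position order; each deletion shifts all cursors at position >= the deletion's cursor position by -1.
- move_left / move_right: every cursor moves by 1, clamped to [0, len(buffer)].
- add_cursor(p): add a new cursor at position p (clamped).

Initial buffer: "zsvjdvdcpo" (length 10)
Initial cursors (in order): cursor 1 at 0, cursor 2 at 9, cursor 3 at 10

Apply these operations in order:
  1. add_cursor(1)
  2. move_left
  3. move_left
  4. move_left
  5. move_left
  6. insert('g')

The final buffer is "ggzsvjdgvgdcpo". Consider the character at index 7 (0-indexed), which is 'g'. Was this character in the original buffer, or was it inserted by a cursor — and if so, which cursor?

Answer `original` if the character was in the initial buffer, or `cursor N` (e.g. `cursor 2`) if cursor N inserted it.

Answer: cursor 2

Derivation:
After op 1 (add_cursor(1)): buffer="zsvjdvdcpo" (len 10), cursors c1@0 c4@1 c2@9 c3@10, authorship ..........
After op 2 (move_left): buffer="zsvjdvdcpo" (len 10), cursors c1@0 c4@0 c2@8 c3@9, authorship ..........
After op 3 (move_left): buffer="zsvjdvdcpo" (len 10), cursors c1@0 c4@0 c2@7 c3@8, authorship ..........
After op 4 (move_left): buffer="zsvjdvdcpo" (len 10), cursors c1@0 c4@0 c2@6 c3@7, authorship ..........
After op 5 (move_left): buffer="zsvjdvdcpo" (len 10), cursors c1@0 c4@0 c2@5 c3@6, authorship ..........
After op 6 (insert('g')): buffer="ggzsvjdgvgdcpo" (len 14), cursors c1@2 c4@2 c2@8 c3@10, authorship 14.....2.3....
Authorship (.=original, N=cursor N): 1 4 . . . . . 2 . 3 . . . .
Index 7: author = 2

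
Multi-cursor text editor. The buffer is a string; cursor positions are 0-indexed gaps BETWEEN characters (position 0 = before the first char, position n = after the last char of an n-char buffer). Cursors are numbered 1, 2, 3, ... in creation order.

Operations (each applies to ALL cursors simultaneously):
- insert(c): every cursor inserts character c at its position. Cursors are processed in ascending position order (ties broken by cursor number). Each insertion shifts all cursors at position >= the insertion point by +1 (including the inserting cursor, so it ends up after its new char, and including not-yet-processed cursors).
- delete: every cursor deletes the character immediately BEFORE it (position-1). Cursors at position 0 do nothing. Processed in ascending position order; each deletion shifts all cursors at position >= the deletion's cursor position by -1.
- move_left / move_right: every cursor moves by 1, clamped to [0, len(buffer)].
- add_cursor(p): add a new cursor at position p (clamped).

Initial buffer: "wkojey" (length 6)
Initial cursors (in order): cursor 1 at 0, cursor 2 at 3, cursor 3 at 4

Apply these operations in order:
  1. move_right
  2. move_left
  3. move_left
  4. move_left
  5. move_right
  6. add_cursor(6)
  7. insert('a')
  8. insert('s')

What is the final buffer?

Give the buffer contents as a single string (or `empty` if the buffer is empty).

Answer: waskasoasjeyas

Derivation:
After op 1 (move_right): buffer="wkojey" (len 6), cursors c1@1 c2@4 c3@5, authorship ......
After op 2 (move_left): buffer="wkojey" (len 6), cursors c1@0 c2@3 c3@4, authorship ......
After op 3 (move_left): buffer="wkojey" (len 6), cursors c1@0 c2@2 c3@3, authorship ......
After op 4 (move_left): buffer="wkojey" (len 6), cursors c1@0 c2@1 c3@2, authorship ......
After op 5 (move_right): buffer="wkojey" (len 6), cursors c1@1 c2@2 c3@3, authorship ......
After op 6 (add_cursor(6)): buffer="wkojey" (len 6), cursors c1@1 c2@2 c3@3 c4@6, authorship ......
After op 7 (insert('a')): buffer="wakaoajeya" (len 10), cursors c1@2 c2@4 c3@6 c4@10, authorship .1.2.3...4
After op 8 (insert('s')): buffer="waskasoasjeyas" (len 14), cursors c1@3 c2@6 c3@9 c4@14, authorship .11.22.33...44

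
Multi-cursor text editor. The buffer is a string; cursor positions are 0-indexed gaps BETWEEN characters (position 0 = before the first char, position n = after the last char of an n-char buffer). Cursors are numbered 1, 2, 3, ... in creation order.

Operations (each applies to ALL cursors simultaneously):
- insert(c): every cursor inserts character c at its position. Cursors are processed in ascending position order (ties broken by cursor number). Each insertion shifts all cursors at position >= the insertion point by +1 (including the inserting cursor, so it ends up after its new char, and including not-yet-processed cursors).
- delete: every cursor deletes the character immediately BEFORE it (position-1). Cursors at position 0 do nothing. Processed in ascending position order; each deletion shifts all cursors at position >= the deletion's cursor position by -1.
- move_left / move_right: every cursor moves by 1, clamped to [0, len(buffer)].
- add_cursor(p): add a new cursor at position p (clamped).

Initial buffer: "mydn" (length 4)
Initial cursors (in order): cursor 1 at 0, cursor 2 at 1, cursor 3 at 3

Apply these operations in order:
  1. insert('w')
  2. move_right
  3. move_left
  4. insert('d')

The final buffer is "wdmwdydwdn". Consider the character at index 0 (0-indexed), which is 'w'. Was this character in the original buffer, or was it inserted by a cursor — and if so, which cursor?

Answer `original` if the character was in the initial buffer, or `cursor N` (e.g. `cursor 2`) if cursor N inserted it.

After op 1 (insert('w')): buffer="wmwydwn" (len 7), cursors c1@1 c2@3 c3@6, authorship 1.2..3.
After op 2 (move_right): buffer="wmwydwn" (len 7), cursors c1@2 c2@4 c3@7, authorship 1.2..3.
After op 3 (move_left): buffer="wmwydwn" (len 7), cursors c1@1 c2@3 c3@6, authorship 1.2..3.
After op 4 (insert('d')): buffer="wdmwdydwdn" (len 10), cursors c1@2 c2@5 c3@9, authorship 11.22..33.
Authorship (.=original, N=cursor N): 1 1 . 2 2 . . 3 3 .
Index 0: author = 1

Answer: cursor 1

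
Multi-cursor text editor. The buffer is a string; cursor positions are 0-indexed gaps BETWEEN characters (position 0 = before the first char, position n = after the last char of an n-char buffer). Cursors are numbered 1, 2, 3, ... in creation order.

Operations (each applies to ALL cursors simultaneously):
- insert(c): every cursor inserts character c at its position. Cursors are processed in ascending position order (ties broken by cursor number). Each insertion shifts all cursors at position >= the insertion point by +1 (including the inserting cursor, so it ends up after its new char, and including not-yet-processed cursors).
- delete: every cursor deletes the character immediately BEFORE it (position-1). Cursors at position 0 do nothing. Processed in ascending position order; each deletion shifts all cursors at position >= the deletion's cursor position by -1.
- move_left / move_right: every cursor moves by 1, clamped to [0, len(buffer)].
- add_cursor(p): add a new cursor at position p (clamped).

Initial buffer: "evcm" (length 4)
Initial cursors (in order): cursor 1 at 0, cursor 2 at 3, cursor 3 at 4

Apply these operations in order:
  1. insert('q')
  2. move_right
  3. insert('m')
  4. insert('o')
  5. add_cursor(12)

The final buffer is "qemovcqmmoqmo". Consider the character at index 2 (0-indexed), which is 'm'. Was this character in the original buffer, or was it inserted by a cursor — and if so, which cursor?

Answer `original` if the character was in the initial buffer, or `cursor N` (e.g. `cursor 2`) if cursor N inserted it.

After op 1 (insert('q')): buffer="qevcqmq" (len 7), cursors c1@1 c2@5 c3@7, authorship 1...2.3
After op 2 (move_right): buffer="qevcqmq" (len 7), cursors c1@2 c2@6 c3@7, authorship 1...2.3
After op 3 (insert('m')): buffer="qemvcqmmqm" (len 10), cursors c1@3 c2@8 c3@10, authorship 1.1..2.233
After op 4 (insert('o')): buffer="qemovcqmmoqmo" (len 13), cursors c1@4 c2@10 c3@13, authorship 1.11..2.22333
After op 5 (add_cursor(12)): buffer="qemovcqmmoqmo" (len 13), cursors c1@4 c2@10 c4@12 c3@13, authorship 1.11..2.22333
Authorship (.=original, N=cursor N): 1 . 1 1 . . 2 . 2 2 3 3 3
Index 2: author = 1

Answer: cursor 1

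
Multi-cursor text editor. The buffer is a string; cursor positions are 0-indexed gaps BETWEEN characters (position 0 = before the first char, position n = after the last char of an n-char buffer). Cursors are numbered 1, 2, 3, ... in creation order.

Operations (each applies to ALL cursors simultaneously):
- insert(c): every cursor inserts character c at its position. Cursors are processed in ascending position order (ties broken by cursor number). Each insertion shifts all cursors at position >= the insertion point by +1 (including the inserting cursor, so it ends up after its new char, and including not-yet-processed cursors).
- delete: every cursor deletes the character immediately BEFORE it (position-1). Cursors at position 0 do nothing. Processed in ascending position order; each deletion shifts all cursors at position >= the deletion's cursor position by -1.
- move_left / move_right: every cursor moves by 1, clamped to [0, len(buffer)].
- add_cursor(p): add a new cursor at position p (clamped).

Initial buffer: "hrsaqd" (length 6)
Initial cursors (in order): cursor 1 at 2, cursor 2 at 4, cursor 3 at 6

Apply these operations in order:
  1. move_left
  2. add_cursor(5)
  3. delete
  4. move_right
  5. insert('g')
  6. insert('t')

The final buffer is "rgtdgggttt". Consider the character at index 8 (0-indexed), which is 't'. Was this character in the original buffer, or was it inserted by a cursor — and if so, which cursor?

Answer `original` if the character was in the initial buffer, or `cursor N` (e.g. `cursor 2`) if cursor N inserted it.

Answer: cursor 3

Derivation:
After op 1 (move_left): buffer="hrsaqd" (len 6), cursors c1@1 c2@3 c3@5, authorship ......
After op 2 (add_cursor(5)): buffer="hrsaqd" (len 6), cursors c1@1 c2@3 c3@5 c4@5, authorship ......
After op 3 (delete): buffer="rd" (len 2), cursors c1@0 c2@1 c3@1 c4@1, authorship ..
After op 4 (move_right): buffer="rd" (len 2), cursors c1@1 c2@2 c3@2 c4@2, authorship ..
After op 5 (insert('g')): buffer="rgdggg" (len 6), cursors c1@2 c2@6 c3@6 c4@6, authorship .1.234
After op 6 (insert('t')): buffer="rgtdgggttt" (len 10), cursors c1@3 c2@10 c3@10 c4@10, authorship .11.234234
Authorship (.=original, N=cursor N): . 1 1 . 2 3 4 2 3 4
Index 8: author = 3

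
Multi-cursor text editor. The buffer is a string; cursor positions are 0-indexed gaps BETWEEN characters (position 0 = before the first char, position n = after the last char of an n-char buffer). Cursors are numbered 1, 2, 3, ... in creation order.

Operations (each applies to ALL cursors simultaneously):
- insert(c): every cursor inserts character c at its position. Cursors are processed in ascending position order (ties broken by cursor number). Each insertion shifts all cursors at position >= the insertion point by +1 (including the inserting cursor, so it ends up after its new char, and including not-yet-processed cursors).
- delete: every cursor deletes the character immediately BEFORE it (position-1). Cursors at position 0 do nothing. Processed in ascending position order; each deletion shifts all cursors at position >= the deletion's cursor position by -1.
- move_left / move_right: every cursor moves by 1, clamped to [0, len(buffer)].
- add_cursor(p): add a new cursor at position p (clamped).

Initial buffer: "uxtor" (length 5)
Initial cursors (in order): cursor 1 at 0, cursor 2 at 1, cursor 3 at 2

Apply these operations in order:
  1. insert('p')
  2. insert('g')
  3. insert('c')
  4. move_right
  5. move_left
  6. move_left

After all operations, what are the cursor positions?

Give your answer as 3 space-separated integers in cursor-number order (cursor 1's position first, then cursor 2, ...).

Answer: 2 6 10

Derivation:
After op 1 (insert('p')): buffer="pupxptor" (len 8), cursors c1@1 c2@3 c3@5, authorship 1.2.3...
After op 2 (insert('g')): buffer="pgupgxpgtor" (len 11), cursors c1@2 c2@5 c3@8, authorship 11.22.33...
After op 3 (insert('c')): buffer="pgcupgcxpgctor" (len 14), cursors c1@3 c2@7 c3@11, authorship 111.222.333...
After op 4 (move_right): buffer="pgcupgcxpgctor" (len 14), cursors c1@4 c2@8 c3@12, authorship 111.222.333...
After op 5 (move_left): buffer="pgcupgcxpgctor" (len 14), cursors c1@3 c2@7 c3@11, authorship 111.222.333...
After op 6 (move_left): buffer="pgcupgcxpgctor" (len 14), cursors c1@2 c2@6 c3@10, authorship 111.222.333...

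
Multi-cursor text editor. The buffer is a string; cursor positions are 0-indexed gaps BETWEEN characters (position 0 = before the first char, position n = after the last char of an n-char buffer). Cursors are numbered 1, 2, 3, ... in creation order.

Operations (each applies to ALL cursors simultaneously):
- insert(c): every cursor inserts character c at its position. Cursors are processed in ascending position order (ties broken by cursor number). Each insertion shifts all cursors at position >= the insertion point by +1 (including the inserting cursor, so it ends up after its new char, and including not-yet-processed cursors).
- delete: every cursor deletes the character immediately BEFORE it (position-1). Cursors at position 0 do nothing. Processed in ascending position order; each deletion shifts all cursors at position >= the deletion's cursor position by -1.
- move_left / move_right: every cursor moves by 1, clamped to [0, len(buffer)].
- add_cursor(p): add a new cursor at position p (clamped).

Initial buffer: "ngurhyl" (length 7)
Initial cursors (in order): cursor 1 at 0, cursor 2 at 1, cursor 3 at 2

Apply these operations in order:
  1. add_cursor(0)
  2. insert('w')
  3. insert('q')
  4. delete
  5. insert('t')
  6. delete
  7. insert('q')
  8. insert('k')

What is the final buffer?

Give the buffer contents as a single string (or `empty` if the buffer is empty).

After op 1 (add_cursor(0)): buffer="ngurhyl" (len 7), cursors c1@0 c4@0 c2@1 c3@2, authorship .......
After op 2 (insert('w')): buffer="wwnwgwurhyl" (len 11), cursors c1@2 c4@2 c2@4 c3@6, authorship 14.2.3.....
After op 3 (insert('q')): buffer="wwqqnwqgwqurhyl" (len 15), cursors c1@4 c4@4 c2@7 c3@10, authorship 1414.22.33.....
After op 4 (delete): buffer="wwnwgwurhyl" (len 11), cursors c1@2 c4@2 c2@4 c3@6, authorship 14.2.3.....
After op 5 (insert('t')): buffer="wwttnwtgwturhyl" (len 15), cursors c1@4 c4@4 c2@7 c3@10, authorship 1414.22.33.....
After op 6 (delete): buffer="wwnwgwurhyl" (len 11), cursors c1@2 c4@2 c2@4 c3@6, authorship 14.2.3.....
After op 7 (insert('q')): buffer="wwqqnwqgwqurhyl" (len 15), cursors c1@4 c4@4 c2@7 c3@10, authorship 1414.22.33.....
After op 8 (insert('k')): buffer="wwqqkknwqkgwqkurhyl" (len 19), cursors c1@6 c4@6 c2@10 c3@14, authorship 141414.222.333.....

Answer: wwqqkknwqkgwqkurhyl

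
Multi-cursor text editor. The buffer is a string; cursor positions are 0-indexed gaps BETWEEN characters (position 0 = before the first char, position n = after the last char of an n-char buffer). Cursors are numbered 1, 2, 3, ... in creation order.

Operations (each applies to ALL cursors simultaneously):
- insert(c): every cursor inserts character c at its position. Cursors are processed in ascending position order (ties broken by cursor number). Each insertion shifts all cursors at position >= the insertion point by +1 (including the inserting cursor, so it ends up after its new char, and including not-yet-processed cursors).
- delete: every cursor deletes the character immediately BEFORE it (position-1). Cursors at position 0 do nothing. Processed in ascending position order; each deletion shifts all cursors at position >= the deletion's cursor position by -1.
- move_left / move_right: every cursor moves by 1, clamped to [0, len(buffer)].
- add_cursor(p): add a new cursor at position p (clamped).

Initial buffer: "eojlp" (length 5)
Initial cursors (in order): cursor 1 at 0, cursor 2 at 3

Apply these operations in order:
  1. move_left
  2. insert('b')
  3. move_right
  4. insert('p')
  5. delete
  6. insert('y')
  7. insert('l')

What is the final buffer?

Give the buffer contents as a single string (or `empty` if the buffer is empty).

After op 1 (move_left): buffer="eojlp" (len 5), cursors c1@0 c2@2, authorship .....
After op 2 (insert('b')): buffer="beobjlp" (len 7), cursors c1@1 c2@4, authorship 1..2...
After op 3 (move_right): buffer="beobjlp" (len 7), cursors c1@2 c2@5, authorship 1..2...
After op 4 (insert('p')): buffer="bepobjplp" (len 9), cursors c1@3 c2@7, authorship 1.1.2.2..
After op 5 (delete): buffer="beobjlp" (len 7), cursors c1@2 c2@5, authorship 1..2...
After op 6 (insert('y')): buffer="beyobjylp" (len 9), cursors c1@3 c2@7, authorship 1.1.2.2..
After op 7 (insert('l')): buffer="beylobjyllp" (len 11), cursors c1@4 c2@9, authorship 1.11.2.22..

Answer: beylobjyllp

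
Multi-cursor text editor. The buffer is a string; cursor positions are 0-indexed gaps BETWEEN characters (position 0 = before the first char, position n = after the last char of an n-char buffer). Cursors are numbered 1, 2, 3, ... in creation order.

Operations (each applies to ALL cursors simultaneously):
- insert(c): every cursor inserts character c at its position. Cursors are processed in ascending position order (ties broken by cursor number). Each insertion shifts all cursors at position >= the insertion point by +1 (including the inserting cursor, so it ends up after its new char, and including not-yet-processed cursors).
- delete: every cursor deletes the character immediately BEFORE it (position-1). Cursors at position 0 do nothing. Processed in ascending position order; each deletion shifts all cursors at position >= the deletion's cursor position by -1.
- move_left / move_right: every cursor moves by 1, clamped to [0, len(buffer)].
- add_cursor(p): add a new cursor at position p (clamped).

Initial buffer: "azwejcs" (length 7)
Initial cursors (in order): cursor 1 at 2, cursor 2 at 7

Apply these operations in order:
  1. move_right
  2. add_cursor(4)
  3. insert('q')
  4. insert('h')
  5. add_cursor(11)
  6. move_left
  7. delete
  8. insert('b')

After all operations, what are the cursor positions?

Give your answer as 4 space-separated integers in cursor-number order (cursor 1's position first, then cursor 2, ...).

Answer: 4 12 7 10

Derivation:
After op 1 (move_right): buffer="azwejcs" (len 7), cursors c1@3 c2@7, authorship .......
After op 2 (add_cursor(4)): buffer="azwejcs" (len 7), cursors c1@3 c3@4 c2@7, authorship .......
After op 3 (insert('q')): buffer="azwqeqjcsq" (len 10), cursors c1@4 c3@6 c2@10, authorship ...1.3...2
After op 4 (insert('h')): buffer="azwqheqhjcsqh" (len 13), cursors c1@5 c3@8 c2@13, authorship ...11.33...22
After op 5 (add_cursor(11)): buffer="azwqheqhjcsqh" (len 13), cursors c1@5 c3@8 c4@11 c2@13, authorship ...11.33...22
After op 6 (move_left): buffer="azwqheqhjcsqh" (len 13), cursors c1@4 c3@7 c4@10 c2@12, authorship ...11.33...22
After op 7 (delete): buffer="azwhehjsh" (len 9), cursors c1@3 c3@5 c4@7 c2@8, authorship ...1.3..2
After op 8 (insert('b')): buffer="azwbhebhjbsbh" (len 13), cursors c1@4 c3@7 c4@10 c2@12, authorship ...11.33.4.22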